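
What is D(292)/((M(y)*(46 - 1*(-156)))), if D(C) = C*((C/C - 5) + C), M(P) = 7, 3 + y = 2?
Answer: 42048/707 ≈ 59.474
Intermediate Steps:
y = -1 (y = -3 + 2 = -1)
D(C) = C*(-4 + C) (D(C) = C*((1 - 5) + C) = C*(-4 + C))
D(292)/((M(y)*(46 - 1*(-156)))) = (292*(-4 + 292))/((7*(46 - 1*(-156)))) = (292*288)/((7*(46 + 156))) = 84096/((7*202)) = 84096/1414 = 84096*(1/1414) = 42048/707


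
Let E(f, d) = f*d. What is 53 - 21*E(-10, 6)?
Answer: 1313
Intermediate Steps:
E(f, d) = d*f
53 - 21*E(-10, 6) = 53 - 126*(-10) = 53 - 21*(-60) = 53 + 1260 = 1313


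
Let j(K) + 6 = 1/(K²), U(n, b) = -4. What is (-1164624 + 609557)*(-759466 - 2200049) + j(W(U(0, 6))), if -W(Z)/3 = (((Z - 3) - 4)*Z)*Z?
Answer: 457966592898921217/278784 ≈ 1.6427e+12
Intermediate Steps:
W(Z) = -3*Z²*(-7 + Z) (W(Z) = -3*((Z - 3) - 4)*Z*Z = -3*((-3 + Z) - 4)*Z*Z = -3*(-7 + Z)*Z*Z = -3*Z*(-7 + Z)*Z = -3*Z²*(-7 + Z))
j(K) = -6 + K⁻² (j(K) = -6 + 1/(K²) = -6 + K⁻²)
(-1164624 + 609557)*(-759466 - 2200049) + j(W(U(0, 6))) = (-1164624 + 609557)*(-759466 - 2200049) + (-6 + (3*(-4)²*(7 - 1*(-4)))⁻²) = -555067*(-2959515) + (-6 + (3*16*(7 + 4))⁻²) = 1642729112505 + (-6 + (3*16*11)⁻²) = 1642729112505 + (-6 + 528⁻²) = 1642729112505 + (-6 + 1/278784) = 1642729112505 - 1672703/278784 = 457966592898921217/278784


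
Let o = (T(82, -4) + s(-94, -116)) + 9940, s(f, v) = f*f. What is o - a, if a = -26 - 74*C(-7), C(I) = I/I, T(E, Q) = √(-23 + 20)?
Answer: 18876 + I*√3 ≈ 18876.0 + 1.732*I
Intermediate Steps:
s(f, v) = f²
T(E, Q) = I*√3 (T(E, Q) = √(-3) = I*√3)
C(I) = 1
o = 18776 + I*√3 (o = (I*√3 + (-94)²) + 9940 = (I*√3 + 8836) + 9940 = (8836 + I*√3) + 9940 = 18776 + I*√3 ≈ 18776.0 + 1.732*I)
a = -100 (a = -26 - 74*1 = -26 - 74 = -100)
o - a = (18776 + I*√3) - 1*(-100) = (18776 + I*√3) + 100 = 18876 + I*√3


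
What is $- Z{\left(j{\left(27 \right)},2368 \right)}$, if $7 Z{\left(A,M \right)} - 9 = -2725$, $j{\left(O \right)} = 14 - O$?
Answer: $388$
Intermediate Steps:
$Z{\left(A,M \right)} = -388$ ($Z{\left(A,M \right)} = \frac{9}{7} + \frac{1}{7} \left(-2725\right) = \frac{9}{7} - \frac{2725}{7} = -388$)
$- Z{\left(j{\left(27 \right)},2368 \right)} = \left(-1\right) \left(-388\right) = 388$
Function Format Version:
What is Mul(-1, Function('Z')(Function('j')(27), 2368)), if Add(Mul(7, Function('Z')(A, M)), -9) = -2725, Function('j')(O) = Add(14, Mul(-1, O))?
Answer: 388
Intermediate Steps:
Function('Z')(A, M) = -388 (Function('Z')(A, M) = Add(Rational(9, 7), Mul(Rational(1, 7), -2725)) = Add(Rational(9, 7), Rational(-2725, 7)) = -388)
Mul(-1, Function('Z')(Function('j')(27), 2368)) = Mul(-1, -388) = 388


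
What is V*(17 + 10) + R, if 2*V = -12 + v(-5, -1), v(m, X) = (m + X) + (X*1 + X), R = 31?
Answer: -239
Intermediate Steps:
v(m, X) = m + 3*X (v(m, X) = (X + m) + (X + X) = (X + m) + 2*X = m + 3*X)
V = -10 (V = (-12 + (-5 + 3*(-1)))/2 = (-12 + (-5 - 3))/2 = (-12 - 8)/2 = (½)*(-20) = -10)
V*(17 + 10) + R = -10*(17 + 10) + 31 = -10*27 + 31 = -270 + 31 = -239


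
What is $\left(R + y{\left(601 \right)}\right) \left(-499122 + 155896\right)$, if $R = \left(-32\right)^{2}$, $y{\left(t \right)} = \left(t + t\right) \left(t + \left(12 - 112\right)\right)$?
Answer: $-207042847076$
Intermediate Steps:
$y{\left(t \right)} = 2 t \left(-100 + t\right)$ ($y{\left(t \right)} = 2 t \left(t + \left(12 - 112\right)\right) = 2 t \left(t - 100\right) = 2 t \left(-100 + t\right)$)
$R = 1024$
$\left(R + y{\left(601 \right)}\right) \left(-499122 + 155896\right) = \left(1024 + 2 \cdot 601 \left(-100 + 601\right)\right) \left(-499122 + 155896\right) = \left(1024 + 2 \cdot 601 \cdot 501\right) \left(-343226\right) = \left(1024 + 602202\right) \left(-343226\right) = 603226 \left(-343226\right) = -207042847076$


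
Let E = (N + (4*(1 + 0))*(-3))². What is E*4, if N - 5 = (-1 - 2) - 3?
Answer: 676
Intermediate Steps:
N = -1 (N = 5 + ((-1 - 2) - 3) = 5 + (-3 - 3) = 5 - 6 = -1)
E = 169 (E = (-1 + (4*(1 + 0))*(-3))² = (-1 + (4*1)*(-3))² = (-1 + 4*(-3))² = (-1 - 12)² = (-13)² = 169)
E*4 = 169*4 = 676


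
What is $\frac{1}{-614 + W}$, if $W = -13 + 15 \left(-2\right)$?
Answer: $- \frac{1}{657} \approx -0.0015221$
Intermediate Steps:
$W = -43$ ($W = -13 - 30 = -43$)
$\frac{1}{-614 + W} = \frac{1}{-614 - 43} = \frac{1}{-657} = - \frac{1}{657}$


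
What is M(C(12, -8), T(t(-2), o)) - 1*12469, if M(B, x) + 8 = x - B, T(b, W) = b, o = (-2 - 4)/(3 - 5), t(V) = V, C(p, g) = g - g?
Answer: -12479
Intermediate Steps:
C(p, g) = 0
o = 3 (o = -6/(-2) = -6*(-½) = 3)
M(B, x) = -8 + x - B (M(B, x) = -8 + (x - B) = -8 + x - B)
M(C(12, -8), T(t(-2), o)) - 1*12469 = (-8 - 2 - 1*0) - 1*12469 = (-8 - 2 + 0) - 12469 = -10 - 12469 = -12479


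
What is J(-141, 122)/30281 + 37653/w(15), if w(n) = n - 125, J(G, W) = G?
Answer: -103653273/302810 ≈ -342.30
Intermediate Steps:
w(n) = -125 + n
J(-141, 122)/30281 + 37653/w(15) = -141/30281 + 37653/(-125 + 15) = -141*1/30281 + 37653/(-110) = -141/30281 + 37653*(-1/110) = -141/30281 - 3423/10 = -103653273/302810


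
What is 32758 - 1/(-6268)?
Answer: 205327145/6268 ≈ 32758.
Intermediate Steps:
32758 - 1/(-6268) = 32758 - 1*(-1/6268) = 32758 + 1/6268 = 205327145/6268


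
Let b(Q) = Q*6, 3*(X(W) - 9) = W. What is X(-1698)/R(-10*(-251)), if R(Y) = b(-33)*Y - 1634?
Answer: 557/498614 ≈ 0.0011171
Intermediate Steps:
X(W) = 9 + W/3
b(Q) = 6*Q
R(Y) = -1634 - 198*Y (R(Y) = (6*(-33))*Y - 1634 = -198*Y - 1634 = -1634 - 198*Y)
X(-1698)/R(-10*(-251)) = (9 + (⅓)*(-1698))/(-1634 - (-1980)*(-251)) = (9 - 566)/(-1634 - 198*2510) = -557/(-1634 - 496980) = -557/(-498614) = -557*(-1/498614) = 557/498614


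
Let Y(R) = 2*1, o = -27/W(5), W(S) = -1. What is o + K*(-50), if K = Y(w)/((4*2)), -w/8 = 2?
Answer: 29/2 ≈ 14.500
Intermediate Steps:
o = 27 (o = -27/(-1) = -27*(-1) = 27)
w = -16 (w = -8*2 = -16)
Y(R) = 2
K = ¼ (K = 2/((4*2)) = 2/8 = 2*(⅛) = ¼ ≈ 0.25000)
o + K*(-50) = 27 + (¼)*(-50) = 27 - 25/2 = 29/2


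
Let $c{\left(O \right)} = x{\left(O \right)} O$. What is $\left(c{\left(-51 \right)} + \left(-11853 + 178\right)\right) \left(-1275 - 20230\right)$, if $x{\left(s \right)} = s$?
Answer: $195136370$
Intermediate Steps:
$c{\left(O \right)} = O^{2}$ ($c{\left(O \right)} = O O = O^{2}$)
$\left(c{\left(-51 \right)} + \left(-11853 + 178\right)\right) \left(-1275 - 20230\right) = \left(\left(-51\right)^{2} + \left(-11853 + 178\right)\right) \left(-1275 - 20230\right) = \left(2601 - 11675\right) \left(-1275 + \left(-20400 + 170\right)\right) = - 9074 \left(-1275 - 20230\right) = \left(-9074\right) \left(-21505\right) = 195136370$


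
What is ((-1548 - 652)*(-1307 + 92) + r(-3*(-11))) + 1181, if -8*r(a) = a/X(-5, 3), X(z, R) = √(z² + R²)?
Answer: 2674181 - 33*√34/272 ≈ 2.6742e+6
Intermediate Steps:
X(z, R) = √(R² + z²)
r(a) = -a*√34/272 (r(a) = -a/(8*(√(3² + (-5)²))) = -a/(8*(√(9 + 25))) = -a/(8*(√34)) = -a*√34/34/8 = -a*√34/272)
((-1548 - 652)*(-1307 + 92) + r(-3*(-11))) + 1181 = ((-1548 - 652)*(-1307 + 92) - (-3*(-11))*√34/272) + 1181 = (-2200*(-1215) - 1/272*33*√34) + 1181 = (2673000 - 33*√34/272) + 1181 = 2674181 - 33*√34/272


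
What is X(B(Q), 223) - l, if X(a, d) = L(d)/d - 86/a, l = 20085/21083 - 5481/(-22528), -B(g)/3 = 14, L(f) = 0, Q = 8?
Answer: 8494539569/9974114304 ≈ 0.85166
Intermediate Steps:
B(g) = -42 (B(g) = -3*14 = -42)
l = 568030803/474957824 (l = 20085*(1/21083) - 5481*(-1/22528) = 20085/21083 + 5481/22528 = 568030803/474957824 ≈ 1.1960)
X(a, d) = -86/a (X(a, d) = 0/d - 86/a = 0 - 86/a = -86/a)
X(B(Q), 223) - l = -86/(-42) - 1*568030803/474957824 = -86*(-1/42) - 568030803/474957824 = 43/21 - 568030803/474957824 = 8494539569/9974114304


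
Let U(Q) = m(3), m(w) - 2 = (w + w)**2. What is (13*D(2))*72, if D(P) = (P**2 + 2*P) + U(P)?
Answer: 43056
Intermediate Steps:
m(w) = 2 + 4*w**2 (m(w) = 2 + (w + w)**2 = 2 + (2*w)**2 = 2 + 4*w**2)
U(Q) = 38 (U(Q) = 2 + 4*3**2 = 2 + 4*9 = 2 + 36 = 38)
D(P) = 38 + P**2 + 2*P (D(P) = (P**2 + 2*P) + 38 = 38 + P**2 + 2*P)
(13*D(2))*72 = (13*(38 + 2**2 + 2*2))*72 = (13*(38 + 4 + 4))*72 = (13*46)*72 = 598*72 = 43056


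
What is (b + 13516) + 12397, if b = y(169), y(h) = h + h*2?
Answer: 26420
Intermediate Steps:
y(h) = 3*h (y(h) = h + 2*h = 3*h)
b = 507 (b = 3*169 = 507)
(b + 13516) + 12397 = (507 + 13516) + 12397 = 14023 + 12397 = 26420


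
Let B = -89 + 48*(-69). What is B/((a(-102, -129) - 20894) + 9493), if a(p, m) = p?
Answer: 3401/11503 ≈ 0.29566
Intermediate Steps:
B = -3401 (B = -89 - 3312 = -3401)
B/((a(-102, -129) - 20894) + 9493) = -3401/((-102 - 20894) + 9493) = -3401/(-20996 + 9493) = -3401/(-11503) = -3401*(-1/11503) = 3401/11503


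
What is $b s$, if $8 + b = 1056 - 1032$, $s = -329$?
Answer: $-5264$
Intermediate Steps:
$b = 16$ ($b = -8 + \left(1056 - 1032\right) = -8 + 24 = 16$)
$b s = 16 \left(-329\right) = -5264$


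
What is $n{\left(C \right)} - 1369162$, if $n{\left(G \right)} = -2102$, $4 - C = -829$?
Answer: $-1371264$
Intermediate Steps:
$C = 833$ ($C = 4 - -829 = 4 + 829 = 833$)
$n{\left(C \right)} - 1369162 = -2102 - 1369162 = -1371264$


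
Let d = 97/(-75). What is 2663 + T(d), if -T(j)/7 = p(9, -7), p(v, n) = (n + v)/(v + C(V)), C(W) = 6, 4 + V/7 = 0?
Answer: 39931/15 ≈ 2662.1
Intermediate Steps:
V = -28 (V = -28 + 7*0 = -28 + 0 = -28)
p(v, n) = (n + v)/(6 + v) (p(v, n) = (n + v)/(v + 6) = (n + v)/(6 + v))
d = -97/75 (d = 97*(-1/75) = -97/75 ≈ -1.2933)
T(j) = -14/15 (T(j) = -7*(-7 + 9)/(6 + 9) = -7*2/15 = -14/15)
2663 + T(d) = 2663 - 14/15 = 39931/15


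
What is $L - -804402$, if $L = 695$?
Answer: $805097$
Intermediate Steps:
$L - -804402 = 695 - -804402 = 695 + 804402 = 805097$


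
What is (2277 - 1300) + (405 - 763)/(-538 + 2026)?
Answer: 726709/744 ≈ 976.76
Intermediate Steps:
(2277 - 1300) + (405 - 763)/(-538 + 2026) = 977 - 358/1488 = 977 - 358*1/1488 = 977 - 179/744 = 726709/744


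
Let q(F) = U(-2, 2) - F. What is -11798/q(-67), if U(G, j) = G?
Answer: -11798/65 ≈ -181.51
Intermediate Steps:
q(F) = -2 - F
-11798/q(-67) = -11798/(-2 - 1*(-67)) = -11798/(-2 + 67) = -11798/65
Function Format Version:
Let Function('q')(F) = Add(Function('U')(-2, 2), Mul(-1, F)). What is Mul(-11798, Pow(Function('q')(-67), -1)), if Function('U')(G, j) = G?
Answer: Rational(-11798, 65) ≈ -181.51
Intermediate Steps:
Function('q')(F) = Add(-2, Mul(-1, F))
Mul(-11798, Pow(Function('q')(-67), -1)) = Mul(-11798, Pow(Add(-2, Mul(-1, -67)), -1)) = Mul(-11798, Pow(Add(-2, 67), -1)) = Mul(-11798, Pow(65, -1)) = Mul(-11798, Rational(1, 65)) = Rational(-11798, 65)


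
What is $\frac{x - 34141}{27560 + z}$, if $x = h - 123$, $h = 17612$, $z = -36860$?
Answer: $\frac{4163}{2325} \approx 1.7905$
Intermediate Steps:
$x = 17489$ ($x = 17612 - 123 = 17489$)
$\frac{x - 34141}{27560 + z} = \frac{17489 - 34141}{27560 - 36860} = - \frac{16652}{-9300} = \left(-16652\right) \left(- \frac{1}{9300}\right) = \frac{4163}{2325}$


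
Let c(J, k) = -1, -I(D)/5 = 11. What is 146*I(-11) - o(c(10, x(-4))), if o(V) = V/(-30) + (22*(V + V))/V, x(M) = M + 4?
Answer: -242221/30 ≈ -8074.0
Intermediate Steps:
I(D) = -55 (I(D) = -5*11 = -55)
x(M) = 4 + M
o(V) = 44 - V/30 (o(V) = V*(-1/30) + (22*(2*V))/V = -V/30 + (44*V)/V = -V/30 + 44 = 44 - V/30)
146*I(-11) - o(c(10, x(-4))) = 146*(-55) - (44 - 1/30*(-1)) = -8030 - (44 + 1/30) = -8030 - 1*1321/30 = -8030 - 1321/30 = -242221/30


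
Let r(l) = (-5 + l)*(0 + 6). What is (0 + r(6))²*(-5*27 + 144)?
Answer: 324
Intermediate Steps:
r(l) = -30 + 6*l (r(l) = (-5 + l)*6 = -30 + 6*l)
(0 + r(6))²*(-5*27 + 144) = (0 + (-30 + 6*6))²*(-5*27 + 144) = (0 + (-30 + 36))²*(-135 + 144) = (0 + 6)²*9 = 6²*9 = 36*9 = 324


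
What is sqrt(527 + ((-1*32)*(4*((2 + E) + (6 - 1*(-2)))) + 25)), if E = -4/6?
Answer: 2*I*sqrt(1446)/3 ≈ 25.351*I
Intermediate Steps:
E = -2/3 (E = -4*1/6 = -2/3 ≈ -0.66667)
sqrt(527 + ((-1*32)*(4*((2 + E) + (6 - 1*(-2)))) + 25)) = sqrt(527 + ((-1*32)*(4*((2 - 2/3) + (6 - 1*(-2)))) + 25)) = sqrt(527 + (-128*(4/3 + (6 + 2)) + 25)) = sqrt(527 + (-128*(4/3 + 8) + 25)) = sqrt(527 + (-128*28/3 + 25)) = sqrt(527 + (-32*112/3 + 25)) = sqrt(527 + (-3584/3 + 25)) = sqrt(527 - 3509/3) = sqrt(-1928/3) = 2*I*sqrt(1446)/3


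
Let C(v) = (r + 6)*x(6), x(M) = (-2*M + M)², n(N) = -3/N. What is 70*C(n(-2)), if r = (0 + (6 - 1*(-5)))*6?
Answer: 181440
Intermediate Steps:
x(M) = M² (x(M) = (-M)² = M²)
r = 66 (r = (0 + (6 + 5))*6 = (0 + 11)*6 = 11*6 = 66)
C(v) = 2592 (C(v) = (66 + 6)*6² = 72*36 = 2592)
70*C(n(-2)) = 70*2592 = 181440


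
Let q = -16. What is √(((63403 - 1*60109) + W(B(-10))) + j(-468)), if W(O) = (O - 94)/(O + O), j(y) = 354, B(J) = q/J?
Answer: 3*√6434/4 ≈ 60.159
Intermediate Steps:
B(J) = -16/J
W(O) = (-94 + O)/(2*O) (W(O) = (-94 + O)/((2*O)) = (-94 + O)*(1/(2*O)) = (-94 + O)/(2*O))
√(((63403 - 1*60109) + W(B(-10))) + j(-468)) = √(((63403 - 1*60109) + (-94 - 16/(-10))/(2*((-16/(-10))))) + 354) = √(((63403 - 60109) + (-94 - 16*(-⅒))/(2*((-16*(-⅒))))) + 354) = √((3294 + (-94 + 8/5)/(2*(8/5))) + 354) = √((3294 + (½)*(5/8)*(-462/5)) + 354) = √((3294 - 231/8) + 354) = √(26121/8 + 354) = √(28953/8) = 3*√6434/4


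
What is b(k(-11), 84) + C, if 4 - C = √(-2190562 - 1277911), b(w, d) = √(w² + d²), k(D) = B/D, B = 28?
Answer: 4 + 28*√1090/11 - I*√3468473 ≈ 88.039 - 1862.4*I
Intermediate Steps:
k(D) = 28/D
b(w, d) = √(d² + w²)
C = 4 - I*√3468473 (C = 4 - √(-2190562 - 1277911) = 4 - √(-3468473) = 4 - I*√3468473 ≈ 4.0 - 1862.4*I)
b(k(-11), 84) + C = √(84² + (28/(-11))²) + (4 - I*√3468473) = √(7056 + (28*(-1/11))²) + (4 - I*√3468473) = √(7056 + (-28/11)²) + (4 - I*√3468473) = √(7056 + 784/121) + (4 - I*√3468473) = √(854560/121) + (4 - I*√3468473) = 28*√1090/11 + (4 - I*√3468473) = 4 + 28*√1090/11 - I*√3468473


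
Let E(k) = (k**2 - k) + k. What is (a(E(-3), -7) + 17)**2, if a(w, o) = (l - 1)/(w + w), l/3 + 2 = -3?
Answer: 21025/81 ≈ 259.57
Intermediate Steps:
l = -15 (l = -6 + 3*(-3) = -6 - 9 = -15)
E(k) = k**2
a(w, o) = -8/w (a(w, o) = (-15 - 1)/(w + w) = -16*1/(2*w) = -8/w)
(a(E(-3), -7) + 17)**2 = (-8/((-3)**2) + 17)**2 = (-8/9 + 17)**2 = (145/9)**2 = 21025/81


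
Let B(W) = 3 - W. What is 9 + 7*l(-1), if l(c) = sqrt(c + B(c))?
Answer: 9 + 7*sqrt(3) ≈ 21.124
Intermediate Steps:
l(c) = sqrt(3) (l(c) = sqrt(c + (3 - c)) = sqrt(3))
9 + 7*l(-1) = 9 + 7*sqrt(3)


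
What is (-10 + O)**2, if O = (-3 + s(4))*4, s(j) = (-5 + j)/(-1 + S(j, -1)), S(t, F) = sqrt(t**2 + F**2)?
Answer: 3969/8 + 89*sqrt(17)/8 ≈ 541.99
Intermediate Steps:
S(t, F) = sqrt(F**2 + t**2)
s(j) = (-5 + j)/(-1 + sqrt(1 + j**2)) (s(j) = (-5 + j)/(-1 + sqrt((-1)**2 + j**2)) = (-5 + j)/(-1 + sqrt(1 + j**2)))
O = -12 - 4/(-1 + sqrt(17)) (O = (-3 + (-5 + 4)/(-1 + sqrt(1 + 4**2)))*4 = (-3 - 1/(-1 + sqrt(1 + 16)))*4 = (-3 - 1/(-1 + sqrt(17)))*4 = -12 - 4/(-1 + sqrt(17)) ≈ -13.281)
(-10 + O)**2 = (-10 + (-49/4 - sqrt(17)/4))**2 = (-89/4 - sqrt(17)/4)**2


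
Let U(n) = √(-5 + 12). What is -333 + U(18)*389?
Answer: -333 + 389*√7 ≈ 696.20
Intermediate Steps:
U(n) = √7
-333 + U(18)*389 = -333 + √7*389 = -333 + 389*√7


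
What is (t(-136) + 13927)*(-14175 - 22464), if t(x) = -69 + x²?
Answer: -1185418206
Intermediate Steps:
(t(-136) + 13927)*(-14175 - 22464) = ((-69 + (-136)²) + 13927)*(-14175 - 22464) = ((-69 + 18496) + 13927)*(-36639) = (18427 + 13927)*(-36639) = 32354*(-36639) = -1185418206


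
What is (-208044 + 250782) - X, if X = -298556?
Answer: 341294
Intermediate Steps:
(-208044 + 250782) - X = (-208044 + 250782) - 1*(-298556) = 42738 + 298556 = 341294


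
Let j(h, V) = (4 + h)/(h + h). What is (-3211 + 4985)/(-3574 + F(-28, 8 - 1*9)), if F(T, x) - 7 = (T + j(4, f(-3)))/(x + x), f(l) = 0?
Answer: -3548/7107 ≈ -0.49923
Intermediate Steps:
j(h, V) = (4 + h)/(2*h) (j(h, V) = (4 + h)/((2*h)) = (4 + h)*(1/(2*h)) = (4 + h)/(2*h))
F(T, x) = 7 + (1 + T)/(2*x) (F(T, x) = 7 + (T + (1/2)*(4 + 4)/4)/(x + x) = 7 + (T + (1/2)*(1/4)*8)/((2*x)) = 7 + (T + 1)*(1/(2*x)) = 7 + (1 + T)*(1/(2*x)) = 7 + (1 + T)/(2*x))
(-3211 + 4985)/(-3574 + F(-28, 8 - 1*9)) = (-3211 + 4985)/(-3574 + (1 - 28 + 14*(8 - 1*9))/(2*(8 - 1*9))) = 1774/(-3574 + (1 - 28 + 14*(8 - 9))/(2*(8 - 9))) = 1774/(-3574 + (1/2)*(1 - 28 + 14*(-1))/(-1)) = 1774/(-3574 + (1/2)*(-1)*(1 - 28 - 14)) = 1774/(-3574 + (1/2)*(-1)*(-41)) = 1774/(-3574 + 41/2) = 1774/(-7107/2) = 1774*(-2/7107) = -3548/7107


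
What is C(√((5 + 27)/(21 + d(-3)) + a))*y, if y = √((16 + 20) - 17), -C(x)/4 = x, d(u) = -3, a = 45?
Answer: -4*√7999/3 ≈ -119.25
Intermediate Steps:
C(x) = -4*x
y = √19 (y = √(36 - 17) = √19 ≈ 4.3589)
C(√((5 + 27)/(21 + d(-3)) + a))*y = (-4*√((5 + 27)/(21 - 3) + 45))*√19 = (-4*√(32/18 + 45))*√19 = (-4*√(32*(1/18) + 45))*√19 = (-4*√(16/9 + 45))*√19 = (-4*√421/3)*√19 = -4*√7999/3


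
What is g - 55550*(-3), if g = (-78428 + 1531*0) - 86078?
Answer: 2144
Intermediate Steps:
g = -164506 (g = (-78428 + 0) - 86078 = -78428 - 86078 = -164506)
g - 55550*(-3) = -164506 - 55550*(-3) = -164506 + 166650 = 2144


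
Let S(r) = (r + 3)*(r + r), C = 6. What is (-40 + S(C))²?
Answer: 4624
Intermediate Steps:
S(r) = 2*r*(3 + r) (S(r) = (3 + r)*(2*r) = 2*r*(3 + r))
(-40 + S(C))² = (-40 + 2*6*(3 + 6))² = (-40 + 2*6*9)² = (-40 + 108)² = 68² = 4624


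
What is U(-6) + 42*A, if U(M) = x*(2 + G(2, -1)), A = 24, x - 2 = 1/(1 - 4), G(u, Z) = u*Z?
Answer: 1008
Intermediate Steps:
G(u, Z) = Z*u
x = 5/3 (x = 2 + 1/(1 - 4) = 2 + 1/(-3) = 2 - ⅓ = 5/3 ≈ 1.6667)
U(M) = 0 (U(M) = 5*(2 - 1*2)/3 = 5*(2 - 2)/3 = (5/3)*0 = 0)
U(-6) + 42*A = 0 + 42*24 = 0 + 1008 = 1008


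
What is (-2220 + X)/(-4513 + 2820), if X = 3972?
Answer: -1752/1693 ≈ -1.0348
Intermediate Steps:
(-2220 + X)/(-4513 + 2820) = (-2220 + 3972)/(-4513 + 2820) = 1752/(-1693) = 1752*(-1/1693) = -1752/1693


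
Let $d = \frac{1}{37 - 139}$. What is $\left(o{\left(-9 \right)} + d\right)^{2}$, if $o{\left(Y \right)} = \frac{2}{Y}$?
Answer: $\frac{5041}{93636} \approx 0.053836$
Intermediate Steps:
$d = - \frac{1}{102}$ ($d = \frac{1}{-102} = - \frac{1}{102} \approx -0.0098039$)
$\left(o{\left(-9 \right)} + d\right)^{2} = \left(\frac{2}{-9} - \frac{1}{102}\right)^{2} = \left(2 \left(- \frac{1}{9}\right) - \frac{1}{102}\right)^{2} = \left(- \frac{2}{9} - \frac{1}{102}\right)^{2} = \left(- \frac{71}{306}\right)^{2} = \frac{5041}{93636}$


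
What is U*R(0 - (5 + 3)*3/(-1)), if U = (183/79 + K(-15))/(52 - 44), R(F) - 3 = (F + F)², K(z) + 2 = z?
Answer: -334515/79 ≈ -4234.4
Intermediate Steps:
K(z) = -2 + z
R(F) = 3 + 4*F² (R(F) = 3 + (F + F)² = 3 + (2*F)² = 3 + 4*F²)
U = -145/79 (U = (183/79 + (-2 - 15))/(52 - 44) = (183*(1/79) - 17)/8 = (183/79 - 17)*(⅛) = -1160/79*⅛ = -145/79 ≈ -1.8354)
U*R(0 - (5 + 3)*3/(-1)) = -145*(3 + 4*(0 - (5 + 3)*3/(-1))²)/79 = -145*(3 + 4*(0 - 8*3*(-1))²)/79 = -145*(3 + 4*(0 - 24*(-1))²)/79 = -145*(3 + 4*(0 - 1*(-24))²)/79 = -145*(3 + 4*(0 + 24)²)/79 = -145*(3 + 4*24²)/79 = -145*(3 + 4*576)/79 = -145*(3 + 2304)/79 = -145/79*2307 = -334515/79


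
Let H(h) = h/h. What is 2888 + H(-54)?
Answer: 2889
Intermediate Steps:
H(h) = 1
2888 + H(-54) = 2888 + 1 = 2889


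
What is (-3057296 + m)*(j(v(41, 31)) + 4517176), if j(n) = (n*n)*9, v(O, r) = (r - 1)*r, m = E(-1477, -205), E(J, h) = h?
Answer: -37611163671276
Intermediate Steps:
m = -205
v(O, r) = r*(-1 + r) (v(O, r) = (-1 + r)*r = r*(-1 + r))
j(n) = 9*n**2 (j(n) = n**2*9 = 9*n**2)
(-3057296 + m)*(j(v(41, 31)) + 4517176) = (-3057296 - 205)*(9*(31*(-1 + 31))**2 + 4517176) = -3057501*(9*(31*30)**2 + 4517176) = -3057501*(9*930**2 + 4517176) = -3057501*(9*864900 + 4517176) = -3057501*(7784100 + 4517176) = -3057501*12301276 = -37611163671276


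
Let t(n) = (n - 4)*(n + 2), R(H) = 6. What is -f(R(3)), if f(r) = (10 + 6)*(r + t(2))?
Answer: 32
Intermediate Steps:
t(n) = (-4 + n)*(2 + n)
f(r) = -128 + 16*r (f(r) = (10 + 6)*(r + (-8 + 2² - 2*2)) = 16*(r + (-8 + 4 - 4)) = 16*(r - 8) = 16*(-8 + r) = -128 + 16*r)
-f(R(3)) = -(-128 + 16*6) = -(-128 + 96) = -1*(-32) = 32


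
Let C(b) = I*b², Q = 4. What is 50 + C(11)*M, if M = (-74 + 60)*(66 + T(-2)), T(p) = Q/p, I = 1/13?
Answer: -107766/13 ≈ -8289.7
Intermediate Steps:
I = 1/13 ≈ 0.076923
C(b) = b²/13
T(p) = 4/p
M = -896 (M = (-74 + 60)*(66 + 4/(-2)) = -14*(66 + 4*(-½)) = -14*(66 - 2) = -14*64 = -896)
50 + C(11)*M = 50 + ((1/13)*11²)*(-896) = 50 + ((1/13)*121)*(-896) = 50 + (121/13)*(-896) = 50 - 108416/13 = -107766/13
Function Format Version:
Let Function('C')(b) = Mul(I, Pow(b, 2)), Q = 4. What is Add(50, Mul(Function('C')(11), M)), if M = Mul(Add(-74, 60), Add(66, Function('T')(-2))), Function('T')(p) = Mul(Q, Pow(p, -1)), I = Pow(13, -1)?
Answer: Rational(-107766, 13) ≈ -8289.7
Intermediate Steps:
I = Rational(1, 13) ≈ 0.076923
Function('C')(b) = Mul(Rational(1, 13), Pow(b, 2))
Function('T')(p) = Mul(4, Pow(p, -1))
M = -896 (M = Mul(Add(-74, 60), Add(66, Mul(4, Pow(-2, -1)))) = Mul(-14, Add(66, Mul(4, Rational(-1, 2)))) = Mul(-14, Add(66, -2)) = Mul(-14, 64) = -896)
Add(50, Mul(Function('C')(11), M)) = Add(50, Mul(Mul(Rational(1, 13), Pow(11, 2)), -896)) = Add(50, Mul(Mul(Rational(1, 13), 121), -896)) = Add(50, Mul(Rational(121, 13), -896)) = Add(50, Rational(-108416, 13)) = Rational(-107766, 13)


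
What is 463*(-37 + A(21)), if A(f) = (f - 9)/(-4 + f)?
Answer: -285671/17 ≈ -16804.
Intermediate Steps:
A(f) = (-9 + f)/(-4 + f)
463*(-37 + A(21)) = 463*(-37 + (-9 + 21)/(-4 + 21)) = 463*(-37 + 12/17) = 463*(-617/17) = -285671/17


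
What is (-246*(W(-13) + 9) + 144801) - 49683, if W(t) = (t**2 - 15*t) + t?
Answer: 6558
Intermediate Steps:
W(t) = t**2 - 14*t
(-246*(W(-13) + 9) + 144801) - 49683 = (-246*(-13*(-14 - 13) + 9) + 144801) - 49683 = (-246*(-13*(-27) + 9) + 144801) - 49683 = (-246*(351 + 9) + 144801) - 49683 = (-246*360 + 144801) - 49683 = (-88560 + 144801) - 49683 = 56241 - 49683 = 6558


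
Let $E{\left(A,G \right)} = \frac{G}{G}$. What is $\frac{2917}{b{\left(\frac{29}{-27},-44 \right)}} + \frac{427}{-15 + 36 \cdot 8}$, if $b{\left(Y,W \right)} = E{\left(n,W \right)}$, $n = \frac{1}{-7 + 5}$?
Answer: $\frac{113824}{39} \approx 2918.6$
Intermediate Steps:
$n = - \frac{1}{2}$ ($n = \frac{1}{-2} = - \frac{1}{2} \approx -0.5$)
$E{\left(A,G \right)} = 1$
$b{\left(Y,W \right)} = 1$
$\frac{2917}{b{\left(\frac{29}{-27},-44 \right)}} + \frac{427}{-15 + 36 \cdot 8} = \frac{2917}{1} + \frac{427}{-15 + 36 \cdot 8} = 2917 \cdot 1 + \frac{427}{-15 + 288} = 2917 + \frac{427}{273} = 2917 + 427 \cdot \frac{1}{273} = 2917 + \frac{61}{39} = \frac{113824}{39}$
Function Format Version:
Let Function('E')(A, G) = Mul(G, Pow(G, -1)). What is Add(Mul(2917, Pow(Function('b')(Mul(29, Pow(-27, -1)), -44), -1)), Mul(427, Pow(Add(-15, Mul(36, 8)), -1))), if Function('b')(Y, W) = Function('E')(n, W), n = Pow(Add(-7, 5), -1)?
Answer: Rational(113824, 39) ≈ 2918.6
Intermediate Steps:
n = Rational(-1, 2) (n = Pow(-2, -1) = Rational(-1, 2) ≈ -0.50000)
Function('E')(A, G) = 1
Function('b')(Y, W) = 1
Add(Mul(2917, Pow(Function('b')(Mul(29, Pow(-27, -1)), -44), -1)), Mul(427, Pow(Add(-15, Mul(36, 8)), -1))) = Add(Mul(2917, Pow(1, -1)), Mul(427, Pow(Add(-15, Mul(36, 8)), -1))) = Add(Mul(2917, 1), Mul(427, Pow(Add(-15, 288), -1))) = Add(2917, Mul(427, Pow(273, -1))) = Add(2917, Mul(427, Rational(1, 273))) = Add(2917, Rational(61, 39)) = Rational(113824, 39)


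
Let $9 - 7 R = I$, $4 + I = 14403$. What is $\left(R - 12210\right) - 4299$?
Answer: $- \frac{129953}{7} \approx -18565.0$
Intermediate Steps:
$I = 14399$ ($I = -4 + 14403 = 14399$)
$R = - \frac{14390}{7}$ ($R = \frac{9}{7} - 2057 = - \frac{14390}{7} \approx -2055.7$)
$\left(R - 12210\right) - 4299 = \left(- \frac{14390}{7} - 12210\right) - 4299 = - \frac{99860}{7} - 4299 = - \frac{129953}{7}$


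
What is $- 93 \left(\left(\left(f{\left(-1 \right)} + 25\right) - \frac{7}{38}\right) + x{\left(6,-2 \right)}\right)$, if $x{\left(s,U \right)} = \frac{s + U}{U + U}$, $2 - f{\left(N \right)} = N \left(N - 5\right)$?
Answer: $- \frac{70029}{38} \approx -1842.9$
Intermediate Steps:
$f{\left(N \right)} = 2 - N \left(-5 + N\right)$ ($f{\left(N \right)} = 2 - N \left(N - 5\right) = 2 - N \left(-5 + N\right)$)
$x{\left(s,U \right)} = \frac{U + s}{2 U}$
$- 93 \left(\left(\left(f{\left(-1 \right)} + 25\right) - \frac{7}{38}\right) + x{\left(6,-2 \right)}\right) = - 93 \left(\left(\left(\left(2 - \left(-1\right)^{2} + 5 \left(-1\right)\right) + 25\right) - \frac{7}{38}\right) + \frac{-2 + 6}{2 \left(-2\right)}\right) = - 93 \left(\left(\left(\left(2 - 1 - 5\right) + 25\right) - \frac{7}{38}\right) + \frac{1}{2} \left(- \frac{1}{2}\right) 4\right) = - 93 \left(\left(\left(\left(2 - 1 - 5\right) + 25\right) - \frac{7}{38}\right) - 1\right) = - 93 \left(\left(\left(-4 + 25\right) - \frac{7}{38}\right) - 1\right) = - 93 \left(\left(21 - \frac{7}{38}\right) - 1\right) = - 93 \left(\frac{791}{38} - 1\right) = \left(-93\right) \frac{753}{38} = - \frac{70029}{38}$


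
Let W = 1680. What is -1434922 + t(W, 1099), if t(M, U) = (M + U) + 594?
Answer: -1431549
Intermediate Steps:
t(M, U) = 594 + M + U
-1434922 + t(W, 1099) = -1434922 + (594 + 1680 + 1099) = -1434922 + 3373 = -1431549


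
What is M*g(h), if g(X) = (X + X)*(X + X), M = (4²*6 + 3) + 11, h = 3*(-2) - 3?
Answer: 35640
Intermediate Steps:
h = -9 (h = -6 - 3 = -9)
M = 110 (M = (16*6 + 3) + 11 = (96 + 3) + 11 = 99 + 11 = 110)
g(X) = 4*X² (g(X) = (2*X)*(2*X) = 4*X²)
M*g(h) = 110*(4*(-9)²) = 110*(4*81) = 110*324 = 35640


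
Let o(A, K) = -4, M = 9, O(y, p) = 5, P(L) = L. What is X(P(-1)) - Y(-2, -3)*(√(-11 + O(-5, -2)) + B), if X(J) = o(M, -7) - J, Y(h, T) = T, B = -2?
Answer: -9 + 3*I*√6 ≈ -9.0 + 7.3485*I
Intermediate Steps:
X(J) = -4 - J
X(P(-1)) - Y(-2, -3)*(√(-11 + O(-5, -2)) + B) = (-4 - 1*(-1)) - (-3)*(√(-11 + 5) - 2) = (-4 + 1) - (-3)*(√(-6) - 2) = -3 - (-3)*(I*√6 - 2) = -3 - (-3)*(-2 + I*√6) = -3 - (6 - 3*I*√6) = -3 + (-6 + 3*I*√6) = -9 + 3*I*√6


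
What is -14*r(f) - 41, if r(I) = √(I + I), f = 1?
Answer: -41 - 14*√2 ≈ -60.799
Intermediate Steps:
r(I) = √2*√I (r(I) = √(2*I) = √2*√I)
-14*r(f) - 41 = -14*√2*√1 - 41 = -14*√2 - 41 = -41 - 14*√2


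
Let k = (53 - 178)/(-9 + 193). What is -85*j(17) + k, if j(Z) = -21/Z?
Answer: 19195/184 ≈ 104.32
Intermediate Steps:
k = -125/184 ≈ -0.67935
-85*j(17) + k = -(-1785)/17 - 125/184 = -85*(-21/17) - 125/184 = 105 - 125/184 = 19195/184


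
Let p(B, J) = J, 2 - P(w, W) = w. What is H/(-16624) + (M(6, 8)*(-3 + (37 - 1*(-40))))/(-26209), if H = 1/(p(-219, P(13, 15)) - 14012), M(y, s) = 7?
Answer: -120755280127/6109798887568 ≈ -0.019764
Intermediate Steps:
P(w, W) = 2 - w
H = -1/14023 (H = 1/((2 - 1*13) - 14012) = 1/((2 - 13) - 14012) = 1/(-11 - 14012) = 1/(-14023) = -1/14023 ≈ -7.1311e-5)
H/(-16624) + (M(6, 8)*(-3 + (37 - 1*(-40))))/(-26209) = -1/14023/(-16624) + (7*(-3 + (37 - 1*(-40))))/(-26209) = -1/14023*(-1/16624) + (7*(-3 + (37 + 40)))*(-1/26209) = 1/233118352 + (7*(-3 + 77))*(-1/26209) = 1/233118352 + (7*74)*(-1/26209) = 1/233118352 + 518*(-1/26209) = 1/233118352 - 518/26209 = -120755280127/6109798887568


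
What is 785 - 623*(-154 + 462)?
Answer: -191099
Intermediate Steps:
785 - 623*(-154 + 462) = 785 - 623*308 = 785 - 191884 = -191099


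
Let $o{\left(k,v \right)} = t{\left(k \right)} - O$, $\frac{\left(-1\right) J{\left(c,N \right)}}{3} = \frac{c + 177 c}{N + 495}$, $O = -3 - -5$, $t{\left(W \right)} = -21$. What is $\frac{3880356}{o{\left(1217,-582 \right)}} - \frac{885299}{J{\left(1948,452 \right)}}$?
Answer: $- \frac{4017187785073}{23925336} \approx -1.6791 \cdot 10^{5}$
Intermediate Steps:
$O = 2$ ($O = -3 + 5 = 2$)
$J{\left(c,N \right)} = - \frac{534 c}{495 + N}$ ($J{\left(c,N \right)} = - 3 \frac{c + 177 c}{N + 495} = - 3 \frac{178 c}{495 + N} = - \frac{534 c}{495 + N}$)
$o{\left(k,v \right)} = -23$ ($o{\left(k,v \right)} = -21 - 2 = -23$)
$\frac{3880356}{o{\left(1217,-582 \right)}} - \frac{885299}{J{\left(1948,452 \right)}} = \frac{3880356}{-23} - \frac{885299}{\left(-534\right) 1948 \frac{1}{495 + 452}} = 3880356 \left(- \frac{1}{23}\right) - \frac{885299}{\left(-534\right) 1948 \cdot \frac{1}{947}} = - \frac{3880356}{23} - \frac{885299}{\left(-534\right) 1948 \cdot \frac{1}{947}} = - \frac{3880356}{23} - \frac{885299}{- \frac{1040232}{947}} = - \frac{3880356}{23} - - \frac{838378153}{1040232} = - \frac{3880356}{23} + \frac{838378153}{1040232} = - \frac{4017187785073}{23925336}$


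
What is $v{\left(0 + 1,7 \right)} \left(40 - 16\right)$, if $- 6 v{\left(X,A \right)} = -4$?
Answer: $16$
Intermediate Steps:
$v{\left(X,A \right)} = \frac{2}{3}$ ($v{\left(X,A \right)} = \left(- \frac{1}{6}\right) \left(-4\right) = \frac{2}{3}$)
$v{\left(0 + 1,7 \right)} \left(40 - 16\right) = \frac{2 \left(40 - 16\right)}{3} = \frac{2}{3} \cdot 24 = 16$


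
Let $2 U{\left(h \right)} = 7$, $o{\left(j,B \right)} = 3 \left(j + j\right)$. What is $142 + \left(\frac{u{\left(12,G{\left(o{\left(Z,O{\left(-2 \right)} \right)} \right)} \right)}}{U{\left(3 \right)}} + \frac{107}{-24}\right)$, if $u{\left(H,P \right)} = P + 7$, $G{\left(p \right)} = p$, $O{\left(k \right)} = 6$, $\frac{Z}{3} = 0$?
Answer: $\frac{3349}{24} \approx 139.54$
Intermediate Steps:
$Z = 0$ ($Z = 3 \cdot 0 = 0$)
$o{\left(j,B \right)} = 6 j$ ($o{\left(j,B \right)} = 3 \cdot 2 j = 6 j$)
$U{\left(h \right)} = \frac{7}{2}$ ($U{\left(h \right)} = \frac{1}{2} \cdot 7 = \frac{7}{2}$)
$u{\left(H,P \right)} = 7 + P$
$142 + \left(\frac{u{\left(12,G{\left(o{\left(Z,O{\left(-2 \right)} \right)} \right)} \right)}}{U{\left(3 \right)}} + \frac{107}{-24}\right) = 142 + \left(\frac{7 + 6 \cdot 0}{\frac{7}{2}} + \frac{107}{-24}\right) = 142 + \left(\left(7 + 0\right) \frac{2}{7} + 107 \left(- \frac{1}{24}\right)\right) = 142 + \left(7 \cdot \frac{2}{7} - \frac{107}{24}\right) = 142 + \left(2 - \frac{107}{24}\right) = 142 - \frac{59}{24} = \frac{3349}{24}$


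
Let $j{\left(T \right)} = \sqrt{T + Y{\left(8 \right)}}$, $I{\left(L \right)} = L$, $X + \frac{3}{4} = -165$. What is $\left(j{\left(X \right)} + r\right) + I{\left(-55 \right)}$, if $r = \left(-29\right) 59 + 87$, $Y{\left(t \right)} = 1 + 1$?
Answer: $-1679 + \frac{i \sqrt{655}}{2} \approx -1679.0 + 12.796 i$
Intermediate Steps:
$X = - \frac{663}{4}$ ($X = - \frac{3}{4} - 165 = - \frac{663}{4} \approx -165.75$)
$Y{\left(t \right)} = 2$
$r = -1624$ ($r = -1711 + 87 = -1624$)
$j{\left(T \right)} = \sqrt{2 + T}$ ($j{\left(T \right)} = \sqrt{T + 2} = \sqrt{2 + T}$)
$\left(j{\left(X \right)} + r\right) + I{\left(-55 \right)} = \left(\sqrt{2 - \frac{663}{4}} - 1624\right) - 55 = \left(\sqrt{- \frac{655}{4}} - 1624\right) - 55 = \left(\frac{i \sqrt{655}}{2} - 1624\right) - 55 = \left(-1624 + \frac{i \sqrt{655}}{2}\right) - 55 = -1679 + \frac{i \sqrt{655}}{2}$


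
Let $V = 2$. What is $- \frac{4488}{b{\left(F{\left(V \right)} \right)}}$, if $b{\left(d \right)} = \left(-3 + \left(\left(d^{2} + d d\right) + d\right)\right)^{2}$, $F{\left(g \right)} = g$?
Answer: $- \frac{4488}{49} \approx -91.592$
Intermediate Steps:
$b{\left(d \right)} = \left(-3 + d + 2 d^{2}\right)^{2}$ ($b{\left(d \right)} = \left(-3 + \left(\left(d^{2} + d^{2}\right) + d\right)\right)^{2} = \left(-3 + \left(2 d^{2} + d\right)\right)^{2} = \left(-3 + \left(d + 2 d^{2}\right)\right)^{2} = \left(-3 + d + 2 d^{2}\right)^{2}$)
$- \frac{4488}{b{\left(F{\left(V \right)} \right)}} = - \frac{4488}{\left(-3 + 2 + 2 \cdot 2^{2}\right)^{2}} = - \frac{4488}{\left(-3 + 2 + 2 \cdot 4\right)^{2}} = - \frac{4488}{\left(-3 + 2 + 8\right)^{2}} = - \frac{4488}{7^{2}} = - \frac{4488}{49}$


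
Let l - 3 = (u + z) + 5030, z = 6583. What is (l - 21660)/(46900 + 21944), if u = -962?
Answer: -5503/34422 ≈ -0.15987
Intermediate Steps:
l = 10654 (l = 3 + ((-962 + 6583) + 5030) = 3 + (5621 + 5030) = 3 + 10651 = 10654)
(l - 21660)/(46900 + 21944) = (10654 - 21660)/(46900 + 21944) = -11006/68844 = -11006*1/68844 = -5503/34422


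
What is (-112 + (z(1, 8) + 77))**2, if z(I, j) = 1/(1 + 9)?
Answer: 121801/100 ≈ 1218.0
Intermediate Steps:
z(I, j) = 1/10
(-112 + (z(1, 8) + 77))**2 = (-112 + (1/10 + 77))**2 = (-112 + 771/10)**2 = (-349/10)**2 = 121801/100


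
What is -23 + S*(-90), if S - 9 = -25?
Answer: 1417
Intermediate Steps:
S = -16 (S = 9 - 25 = -16)
-23 + S*(-90) = -23 - 16*(-90) = -23 + 1440 = 1417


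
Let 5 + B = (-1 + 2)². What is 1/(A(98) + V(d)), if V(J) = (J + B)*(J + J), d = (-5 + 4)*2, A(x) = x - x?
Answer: 1/24 ≈ 0.041667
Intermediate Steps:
B = -4 (B = -5 + (-1 + 2)² = -5 + 1² = -5 + 1 = -4)
A(x) = 0
d = -2 (d = -1*2 = -2)
V(J) = 2*J*(-4 + J) (V(J) = (J - 4)*(J + J) = (-4 + J)*(2*J) = 2*J*(-4 + J))
1/(A(98) + V(d)) = 1/(0 + 2*(-2)*(-4 - 2)) = 1/(0 + 2*(-2)*(-6)) = 1/(0 + 24) = 1/24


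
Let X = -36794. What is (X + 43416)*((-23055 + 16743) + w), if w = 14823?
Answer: 56359842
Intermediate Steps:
(X + 43416)*((-23055 + 16743) + w) = (-36794 + 43416)*((-23055 + 16743) + 14823) = 6622*(-6312 + 14823) = 6622*8511 = 56359842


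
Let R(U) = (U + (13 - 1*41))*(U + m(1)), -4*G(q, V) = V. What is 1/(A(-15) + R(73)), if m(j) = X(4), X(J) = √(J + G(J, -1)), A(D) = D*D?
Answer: 104/364785 - 2*√17/1094355 ≈ 0.00027756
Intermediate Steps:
G(q, V) = -V/4
A(D) = D²
X(J) = √(¼ + J) (X(J) = √(J - ¼*(-1)) = √(J + ¼) = √(¼ + J))
m(j) = √17/2 (m(j) = √(1 + 4*4)/2 = √(1 + 16)/2 = √17/2)
R(U) = (-28 + U)*(U + √17/2) (R(U) = (U + (13 - 1*41))*(U + √17/2) = (U + (13 - 41))*(U + √17/2) = (U - 28)*(U + √17/2) = (-28 + U)*(U + √17/2))
1/(A(-15) + R(73)) = 1/((-15)² + (73² - 28*73 - 14*√17 + (½)*73*√17)) = 1/(225 + (5329 - 2044 - 14*√17 + 73*√17/2)) = 1/(225 + (3285 + 45*√17/2)) = 1/(3510 + 45*√17/2)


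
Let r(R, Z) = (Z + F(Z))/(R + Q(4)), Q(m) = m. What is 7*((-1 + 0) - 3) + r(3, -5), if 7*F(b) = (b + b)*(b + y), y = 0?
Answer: -1357/49 ≈ -27.694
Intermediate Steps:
F(b) = 2*b²/7 (F(b) = ((b + b)*(b + 0))/7 = ((2*b)*b)/7 = (2*b²)/7 = 2*b²/7)
r(R, Z) = (Z + 2*Z²/7)/(4 + R) (r(R, Z) = (Z + 2*Z²/7)/(R + 4) = (Z + 2*Z²/7)/(4 + R))
7*((-1 + 0) - 3) + r(3, -5) = 7*((-1 + 0) - 3) + (⅐)*(-5)*(7 + 2*(-5))/(4 + 3) = 7*(-1 - 3) + (⅐)*(-5)*(7 - 10)/7 = 7*(-4) + (⅐)*(-5)*(⅐)*(-3) = -28 + 15/49 = -1357/49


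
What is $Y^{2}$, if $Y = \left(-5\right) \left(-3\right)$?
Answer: $225$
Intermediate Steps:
$Y = 15$
$Y^{2} = 15^{2} = 225$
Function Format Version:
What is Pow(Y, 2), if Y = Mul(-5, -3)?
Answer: 225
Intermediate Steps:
Y = 15
Pow(Y, 2) = Pow(15, 2) = 225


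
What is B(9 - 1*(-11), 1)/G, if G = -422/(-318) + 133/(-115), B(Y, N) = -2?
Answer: -18285/1559 ≈ -11.729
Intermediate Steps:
G = 3118/18285 (G = -422*(-1/318) + 133*(-1/115) = 211/159 - 133/115 = 3118/18285 ≈ 0.17052)
B(9 - 1*(-11), 1)/G = -2/3118/18285 = -2*18285/3118 = -18285/1559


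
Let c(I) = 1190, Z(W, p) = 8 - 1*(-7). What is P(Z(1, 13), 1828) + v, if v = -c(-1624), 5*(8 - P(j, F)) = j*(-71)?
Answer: -969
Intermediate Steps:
Z(W, p) = 15 (Z(W, p) = 8 + 7 = 15)
P(j, F) = 8 + 71*j/5 (P(j, F) = 8 - j*(-71)/5 = 8 - (-71)*j/5 = 8 + 71*j/5)
v = -1190 (v = -1*1190 = -1190)
P(Z(1, 13), 1828) + v = (8 + (71/5)*15) - 1190 = (8 + 213) - 1190 = 221 - 1190 = -969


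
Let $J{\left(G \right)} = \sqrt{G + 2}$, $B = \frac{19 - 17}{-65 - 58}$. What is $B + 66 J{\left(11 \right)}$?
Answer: $- \frac{2}{123} + 66 \sqrt{13} \approx 237.95$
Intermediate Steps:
$B = - \frac{2}{123}$ ($B = \frac{2}{-123} = 2 \left(- \frac{1}{123}\right) = - \frac{2}{123} \approx -0.01626$)
$J{\left(G \right)} = \sqrt{2 + G}$
$B + 66 J{\left(11 \right)} = - \frac{2}{123} + 66 \sqrt{2 + 11} = - \frac{2}{123} + 66 \sqrt{13}$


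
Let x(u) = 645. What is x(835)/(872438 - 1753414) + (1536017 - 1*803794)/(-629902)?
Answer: -322738588219/277464272176 ≈ -1.1632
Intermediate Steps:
x(835)/(872438 - 1753414) + (1536017 - 1*803794)/(-629902) = 645/(872438 - 1753414) + (1536017 - 1*803794)/(-629902) = 645/(-880976) + (1536017 - 803794)*(-1/629902) = 645*(-1/880976) + 732223*(-1/629902) = -645/880976 - 732223/629902 = -322738588219/277464272176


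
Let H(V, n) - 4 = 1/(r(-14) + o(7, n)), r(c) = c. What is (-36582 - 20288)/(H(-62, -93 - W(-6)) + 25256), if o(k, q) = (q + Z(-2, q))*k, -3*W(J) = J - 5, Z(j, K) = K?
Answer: -233280740/103616517 ≈ -2.2514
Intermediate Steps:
W(J) = 5/3 - J/3 (W(J) = -(J - 5)/3 = -(-5 + J)/3 = 5/3 - J/3)
o(k, q) = 2*k*q (o(k, q) = (q + q)*k = (2*q)*k = 2*k*q)
H(V, n) = 4 + 1/(-14 + 14*n) (H(V, n) = 4 + 1/(-14 + 2*7*n) = 4 + 1/(-14 + 14*n))
(-36582 - 20288)/(H(-62, -93 - W(-6)) + 25256) = (-36582 - 20288)/((-55 + 56*(-93 - (5/3 - ⅓*(-6))))/(14*(-1 + (-93 - (5/3 - ⅓*(-6))))) + 25256) = -56870/((-55 + 56*(-93 - (5/3 + 2)))/(14*(-1 + (-93 - (5/3 + 2)))) + 25256) = -56870/((-55 + 56*(-93 - 1*11/3))/(14*(-1 + (-93 - 1*11/3))) + 25256) = -56870/((-55 + 56*(-93 - 11/3))/(14*(-1 + (-93 - 11/3))) + 25256) = -56870/((-55 + 56*(-290/3))/(14*(-1 - 290/3)) + 25256) = -56870/((-55 - 16240/3)/(14*(-293/3)) + 25256) = -56870/((1/14)*(-3/293)*(-16405/3) + 25256) = -56870/(16405/4102 + 25256) = -56870/103616517/4102 = -56870*4102/103616517 = -233280740/103616517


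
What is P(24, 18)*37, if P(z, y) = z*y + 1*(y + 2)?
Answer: 16724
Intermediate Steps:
P(z, y) = 2 + y + y*z (P(z, y) = y*z + 1*(2 + y) = y*z + (2 + y) = 2 + y + y*z)
P(24, 18)*37 = (2 + 18 + 18*24)*37 = (2 + 18 + 432)*37 = 452*37 = 16724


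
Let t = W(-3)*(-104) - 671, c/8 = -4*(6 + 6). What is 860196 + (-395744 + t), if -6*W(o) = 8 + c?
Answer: 1371791/3 ≈ 4.5726e+5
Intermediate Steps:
c = -384 (c = 8*(-4*(6 + 6)) = 8*(-4*12) = 8*(-48) = -384)
W(o) = 188/3 (W(o) = -(8 - 384)/6 = -⅙*(-376) = 188/3)
t = -21565/3 (t = (188/3)*(-104) - 671 = -19552/3 - 671 = -21565/3 ≈ -7188.3)
860196 + (-395744 + t) = 860196 + (-395744 - 21565/3) = 860196 - 1208797/3 = 1371791/3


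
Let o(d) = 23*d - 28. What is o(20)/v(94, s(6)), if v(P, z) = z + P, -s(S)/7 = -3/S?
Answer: 288/65 ≈ 4.4308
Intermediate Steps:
s(S) = 21/S (s(S) = -(-21)/S = 21/S)
o(d) = -28 + 23*d
v(P, z) = P + z
o(20)/v(94, s(6)) = (-28 + 23*20)/(94 + 21/6) = (-28 + 460)/(94 + 21*(1/6)) = 432/(94 + 7/2) = 432/(195/2) = 432*(2/195) = 288/65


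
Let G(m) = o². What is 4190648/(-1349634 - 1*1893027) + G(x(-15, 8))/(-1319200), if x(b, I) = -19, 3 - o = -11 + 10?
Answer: -345522170261/267357399450 ≈ -1.2924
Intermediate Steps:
o = 4 (o = 3 - (-11 + 10) = 3 - 1*(-1) = 3 + 1 = 4)
G(m) = 16 (G(m) = 4² = 16)
4190648/(-1349634 - 1*1893027) + G(x(-15, 8))/(-1319200) = 4190648/(-1349634 - 1*1893027) + 16/(-1319200) = 4190648/(-1349634 - 1893027) + 16*(-1/1319200) = 4190648/(-3242661) - 1/82450 = 4190648*(-1/3242661) - 1/82450 = -4190648/3242661 - 1/82450 = -345522170261/267357399450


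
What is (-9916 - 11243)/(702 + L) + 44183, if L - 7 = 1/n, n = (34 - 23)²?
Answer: 3787899331/85790 ≈ 44153.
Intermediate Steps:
n = 121 (n = 11² = 121)
L = 848/121 (L = 7 + 1/121 = 848/121 ≈ 7.0083)
(-9916 - 11243)/(702 + L) + 44183 = (-9916 - 11243)/(702 + 848/121) + 44183 = -21159/85790/121 + 44183 = -21159*121/85790 + 44183 = -2560239/85790 + 44183 = 3787899331/85790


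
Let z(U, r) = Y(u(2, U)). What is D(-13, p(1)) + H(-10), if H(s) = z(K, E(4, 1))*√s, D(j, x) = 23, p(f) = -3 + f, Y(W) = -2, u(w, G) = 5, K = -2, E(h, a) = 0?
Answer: 23 - 2*I*√10 ≈ 23.0 - 6.3246*I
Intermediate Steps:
z(U, r) = -2
H(s) = -2*√s
D(-13, p(1)) + H(-10) = 23 - 2*I*√10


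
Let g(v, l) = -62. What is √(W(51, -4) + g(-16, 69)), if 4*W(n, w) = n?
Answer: I*√197/2 ≈ 7.0178*I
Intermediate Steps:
W(n, w) = n/4
√(W(51, -4) + g(-16, 69)) = √((¼)*51 - 62) = √(51/4 - 62) = √(-197/4) = I*√197/2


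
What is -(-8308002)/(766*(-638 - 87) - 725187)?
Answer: -8308002/1280537 ≈ -6.4879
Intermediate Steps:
-(-8308002)/(766*(-638 - 87) - 725187) = -(-8308002)/(766*(-725) - 725187) = -(-8308002)/(-555350 - 725187) = -(-8308002)/(-1280537) = -(-8308002)*(-1)/1280537 = -1*8308002/1280537 = -8308002/1280537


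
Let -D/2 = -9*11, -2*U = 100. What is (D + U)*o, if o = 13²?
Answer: 25012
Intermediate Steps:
U = -50 (U = -½*100 = -50)
o = 169
D = 198 (D = -(-18)*11 = -2*(-99) = 198)
(D + U)*o = (198 - 50)*169 = 148*169 = 25012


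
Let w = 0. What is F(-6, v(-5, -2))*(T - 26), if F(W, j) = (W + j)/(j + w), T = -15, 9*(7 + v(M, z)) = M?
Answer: -2501/34 ≈ -73.559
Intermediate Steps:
v(M, z) = -7 + M/9
F(W, j) = (W + j)/j (F(W, j) = (W + j)/(j + 0) = (W + j)/j)
F(-6, v(-5, -2))*(T - 26) = ((-6 + (-7 + (⅑)*(-5)))/(-7 + (⅑)*(-5)))*(-15 - 26) = ((-6 + (-7 - 5/9))/(-7 - 5/9))*(-41) = ((-6 - 68/9)/(-68/9))*(-41) = -9/68*(-122/9)*(-41) = (61/34)*(-41) = -2501/34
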